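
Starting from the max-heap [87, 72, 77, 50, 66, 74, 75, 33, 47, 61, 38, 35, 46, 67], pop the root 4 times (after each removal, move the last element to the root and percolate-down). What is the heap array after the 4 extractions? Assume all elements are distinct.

[72, 66, 67, 50, 61, 46, 35, 33, 47, 38]

extract-max #1 returns 87:
  remove root 87; move last element 67 to root → [67, 72, 77, 50, 66, 74, 75, 33, 47, 61, 38, 35, 46]
  67 vs larger child 77 at index 2, swap → [77, 72, 67, 50, 66, 74, 75, 33, 47, 61, 38, 35, 46]
  67 vs larger child 75 at index 6, swap → [77, 72, 75, 50, 66, 74, 67, 33, 47, 61, 38, 35, 46]
extract-max #2 returns 77:
  remove root 77; move last element 46 to root → [46, 72, 75, 50, 66, 74, 67, 33, 47, 61, 38, 35]
  46 vs larger child 75 at index 2, swap → [75, 72, 46, 50, 66, 74, 67, 33, 47, 61, 38, 35]
  46 vs larger child 74 at index 5, swap → [75, 72, 74, 50, 66, 46, 67, 33, 47, 61, 38, 35]
extract-max #3 returns 75:
  remove root 75; move last element 35 to root → [35, 72, 74, 50, 66, 46, 67, 33, 47, 61, 38]
  35 vs larger child 74 at index 2, swap → [74, 72, 35, 50, 66, 46, 67, 33, 47, 61, 38]
  35 vs larger child 67 at index 6, swap → [74, 72, 67, 50, 66, 46, 35, 33, 47, 61, 38]
extract-max #4 returns 74:
  remove root 74; move last element 38 to root → [38, 72, 67, 50, 66, 46, 35, 33, 47, 61]
  38 vs larger child 72 at index 1, swap → [72, 38, 67, 50, 66, 46, 35, 33, 47, 61]
  38 vs larger child 66 at index 4, swap → [72, 66, 67, 50, 38, 46, 35, 33, 47, 61]
  38 vs only child 61 at index 9, swap → [72, 66, 67, 50, 61, 46, 35, 33, 47, 38]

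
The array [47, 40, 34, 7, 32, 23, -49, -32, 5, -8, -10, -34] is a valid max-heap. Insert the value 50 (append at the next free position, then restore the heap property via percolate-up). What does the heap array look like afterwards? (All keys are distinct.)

[50, 40, 47, 7, 32, 34, -49, -32, 5, -8, -10, -34, 23]

append 50 at index 12 → [47, 40, 34, 7, 32, 23, -49, -32, 5, -8, -10, -34, 50]
50 > parent 23 at index 5, swap → [47, 40, 34, 7, 32, 50, -49, -32, 5, -8, -10, -34, 23]
50 > parent 34 at index 2, swap → [47, 40, 50, 7, 32, 34, -49, -32, 5, -8, -10, -34, 23]
50 > parent 47 at index 0, swap → [50, 40, 47, 7, 32, 34, -49, -32, 5, -8, -10, -34, 23]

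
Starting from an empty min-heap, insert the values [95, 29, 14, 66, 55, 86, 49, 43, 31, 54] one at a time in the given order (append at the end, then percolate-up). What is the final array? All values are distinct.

[14, 31, 29, 43, 54, 86, 49, 95, 55, 66]

Insert 95:
  append 95 at index 0 → [95] (no swap needed)
Insert 29:
  append 29 at index 1 → [95, 29]
  29 < parent 95 at index 0, swap → [29, 95]
Insert 14:
  append 14 at index 2 → [29, 95, 14]
  14 < parent 29 at index 0, swap → [14, 95, 29]
Insert 66:
  append 66 at index 3 → [14, 95, 29, 66]
  66 < parent 95 at index 1, swap → [14, 66, 29, 95]
Insert 55:
  append 55 at index 4 → [14, 66, 29, 95, 55]
  55 < parent 66 at index 1, swap → [14, 55, 29, 95, 66]
Insert 86:
  append 86 at index 5 → [14, 55, 29, 95, 66, 86] (no swap needed)
Insert 49:
  append 49 at index 6 → [14, 55, 29, 95, 66, 86, 49] (no swap needed)
Insert 43:
  append 43 at index 7 → [14, 55, 29, 95, 66, 86, 49, 43]
  43 < parent 95 at index 3, swap → [14, 55, 29, 43, 66, 86, 49, 95]
  43 < parent 55 at index 1, swap → [14, 43, 29, 55, 66, 86, 49, 95]
Insert 31:
  append 31 at index 8 → [14, 43, 29, 55, 66, 86, 49, 95, 31]
  31 < parent 55 at index 3, swap → [14, 43, 29, 31, 66, 86, 49, 95, 55]
  31 < parent 43 at index 1, swap → [14, 31, 29, 43, 66, 86, 49, 95, 55]
Insert 54:
  append 54 at index 9 → [14, 31, 29, 43, 66, 86, 49, 95, 55, 54]
  54 < parent 66 at index 4, swap → [14, 31, 29, 43, 54, 86, 49, 95, 55, 66]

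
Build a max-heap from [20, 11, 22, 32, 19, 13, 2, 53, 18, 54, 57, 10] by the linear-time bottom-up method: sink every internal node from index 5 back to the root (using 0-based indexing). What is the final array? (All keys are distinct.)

[57, 54, 22, 53, 20, 13, 2, 32, 18, 11, 19, 10]

sift down from index 5: already satisfies heap property
sift down from index 4:
  19 vs larger child 57 at index 10, swap → [20, 11, 22, 32, 57, 13, 2, 53, 18, 54, 19, 10]
sift down from index 3:
  32 vs larger child 53 at index 7, swap → [20, 11, 22, 53, 57, 13, 2, 32, 18, 54, 19, 10]
sift down from index 2: already satisfies heap property
sift down from index 1:
  11 vs larger child 57 at index 4, swap → [20, 57, 22, 53, 11, 13, 2, 32, 18, 54, 19, 10]
  11 vs larger child 54 at index 9, swap → [20, 57, 22, 53, 54, 13, 2, 32, 18, 11, 19, 10]
sift down from index 0:
  20 vs larger child 57 at index 1, swap → [57, 20, 22, 53, 54, 13, 2, 32, 18, 11, 19, 10]
  20 vs larger child 54 at index 4, swap → [57, 54, 22, 53, 20, 13, 2, 32, 18, 11, 19, 10]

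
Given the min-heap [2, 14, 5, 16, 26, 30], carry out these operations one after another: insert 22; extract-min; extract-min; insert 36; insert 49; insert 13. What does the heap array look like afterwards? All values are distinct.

insert 22:
  append 22 at index 6 → [2, 14, 5, 16, 26, 30, 22] (no swap needed)
extract-min → returns 2:
  remove root 2; move last element 22 to root → [22, 14, 5, 16, 26, 30]
  22 vs smaller child 5 at index 2, swap → [5, 14, 22, 16, 26, 30]
extract-min → returns 5:
  remove root 5; move last element 30 to root → [30, 14, 22, 16, 26]
  30 vs smaller child 14 at index 1, swap → [14, 30, 22, 16, 26]
  30 vs smaller child 16 at index 3, swap → [14, 16, 22, 30, 26]
insert 36:
  append 36 at index 5 → [14, 16, 22, 30, 26, 36] (no swap needed)
insert 49:
  append 49 at index 6 → [14, 16, 22, 30, 26, 36, 49] (no swap needed)
insert 13:
  append 13 at index 7 → [14, 16, 22, 30, 26, 36, 49, 13]
  13 < parent 30 at index 3, swap → [14, 16, 22, 13, 26, 36, 49, 30]
  13 < parent 16 at index 1, swap → [14, 13, 22, 16, 26, 36, 49, 30]
  13 < parent 14 at index 0, swap → [13, 14, 22, 16, 26, 36, 49, 30]

[13, 14, 22, 16, 26, 36, 49, 30]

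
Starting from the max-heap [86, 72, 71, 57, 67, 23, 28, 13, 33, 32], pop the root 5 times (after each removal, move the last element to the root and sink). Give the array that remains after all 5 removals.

extract-max #1 returns 86:
  remove root 86; move last element 32 to root → [32, 72, 71, 57, 67, 23, 28, 13, 33]
  32 vs larger child 72 at index 1, swap → [72, 32, 71, 57, 67, 23, 28, 13, 33]
  32 vs larger child 67 at index 4, swap → [72, 67, 71, 57, 32, 23, 28, 13, 33]
extract-max #2 returns 72:
  remove root 72; move last element 33 to root → [33, 67, 71, 57, 32, 23, 28, 13]
  33 vs larger child 71 at index 2, swap → [71, 67, 33, 57, 32, 23, 28, 13]
extract-max #3 returns 71:
  remove root 71; move last element 13 to root → [13, 67, 33, 57, 32, 23, 28]
  13 vs larger child 67 at index 1, swap → [67, 13, 33, 57, 32, 23, 28]
  13 vs larger child 57 at index 3, swap → [67, 57, 33, 13, 32, 23, 28]
extract-max #4 returns 67:
  remove root 67; move last element 28 to root → [28, 57, 33, 13, 32, 23]
  28 vs larger child 57 at index 1, swap → [57, 28, 33, 13, 32, 23]
  28 vs larger child 32 at index 4, swap → [57, 32, 33, 13, 28, 23]
extract-max #5 returns 57:
  remove root 57; move last element 23 to root → [23, 32, 33, 13, 28]
  23 vs larger child 33 at index 2, swap → [33, 32, 23, 13, 28]

[33, 32, 23, 13, 28]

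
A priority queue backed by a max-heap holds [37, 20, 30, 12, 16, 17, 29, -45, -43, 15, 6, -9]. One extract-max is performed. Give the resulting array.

[30, 20, 29, 12, 16, 17, -9, -45, -43, 15, 6]

remove root 37; move last element -9 to root → [-9, 20, 30, 12, 16, 17, 29, -45, -43, 15, 6]
-9 vs larger child 30 at index 2, swap → [30, 20, -9, 12, 16, 17, 29, -45, -43, 15, 6]
-9 vs larger child 29 at index 6, swap → [30, 20, 29, 12, 16, 17, -9, -45, -43, 15, 6]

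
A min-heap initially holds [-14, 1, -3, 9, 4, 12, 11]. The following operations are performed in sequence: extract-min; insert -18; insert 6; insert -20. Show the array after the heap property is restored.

extract-min → returns -14:
  remove root -14; move last element 11 to root → [11, 1, -3, 9, 4, 12]
  11 vs smaller child -3 at index 2, swap → [-3, 1, 11, 9, 4, 12]
insert -18:
  append -18 at index 6 → [-3, 1, 11, 9, 4, 12, -18]
  -18 < parent 11 at index 2, swap → [-3, 1, -18, 9, 4, 12, 11]
  -18 < parent -3 at index 0, swap → [-18, 1, -3, 9, 4, 12, 11]
insert 6:
  append 6 at index 7 → [-18, 1, -3, 9, 4, 12, 11, 6]
  6 < parent 9 at index 3, swap → [-18, 1, -3, 6, 4, 12, 11, 9]
insert -20:
  append -20 at index 8 → [-18, 1, -3, 6, 4, 12, 11, 9, -20]
  -20 < parent 6 at index 3, swap → [-18, 1, -3, -20, 4, 12, 11, 9, 6]
  -20 < parent 1 at index 1, swap → [-18, -20, -3, 1, 4, 12, 11, 9, 6]
  -20 < parent -18 at index 0, swap → [-20, -18, -3, 1, 4, 12, 11, 9, 6]

[-20, -18, -3, 1, 4, 12, 11, 9, 6]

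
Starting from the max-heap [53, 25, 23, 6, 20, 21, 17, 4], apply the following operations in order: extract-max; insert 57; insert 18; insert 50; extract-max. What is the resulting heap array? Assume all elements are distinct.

[50, 25, 23, 20, 4, 21, 17, 6, 18]

extract-max → returns 53:
  remove root 53; move last element 4 to root → [4, 25, 23, 6, 20, 21, 17]
  4 vs larger child 25 at index 1, swap → [25, 4, 23, 6, 20, 21, 17]
  4 vs larger child 20 at index 4, swap → [25, 20, 23, 6, 4, 21, 17]
insert 57:
  append 57 at index 7 → [25, 20, 23, 6, 4, 21, 17, 57]
  57 > parent 6 at index 3, swap → [25, 20, 23, 57, 4, 21, 17, 6]
  57 > parent 20 at index 1, swap → [25, 57, 23, 20, 4, 21, 17, 6]
  57 > parent 25 at index 0, swap → [57, 25, 23, 20, 4, 21, 17, 6]
insert 18:
  append 18 at index 8 → [57, 25, 23, 20, 4, 21, 17, 6, 18] (no swap needed)
insert 50:
  append 50 at index 9 → [57, 25, 23, 20, 4, 21, 17, 6, 18, 50]
  50 > parent 4 at index 4, swap → [57, 25, 23, 20, 50, 21, 17, 6, 18, 4]
  50 > parent 25 at index 1, swap → [57, 50, 23, 20, 25, 21, 17, 6, 18, 4]
extract-max → returns 57:
  remove root 57; move last element 4 to root → [4, 50, 23, 20, 25, 21, 17, 6, 18]
  4 vs larger child 50 at index 1, swap → [50, 4, 23, 20, 25, 21, 17, 6, 18]
  4 vs larger child 25 at index 4, swap → [50, 25, 23, 20, 4, 21, 17, 6, 18]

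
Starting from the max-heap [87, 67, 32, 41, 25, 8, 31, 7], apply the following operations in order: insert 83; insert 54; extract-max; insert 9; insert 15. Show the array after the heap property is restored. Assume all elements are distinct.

[83, 67, 32, 41, 54, 8, 31, 7, 25, 9, 15]

insert 83:
  append 83 at index 8 → [87, 67, 32, 41, 25, 8, 31, 7, 83]
  83 > parent 41 at index 3, swap → [87, 67, 32, 83, 25, 8, 31, 7, 41]
  83 > parent 67 at index 1, swap → [87, 83, 32, 67, 25, 8, 31, 7, 41]
insert 54:
  append 54 at index 9 → [87, 83, 32, 67, 25, 8, 31, 7, 41, 54]
  54 > parent 25 at index 4, swap → [87, 83, 32, 67, 54, 8, 31, 7, 41, 25]
extract-max → returns 87:
  remove root 87; move last element 25 to root → [25, 83, 32, 67, 54, 8, 31, 7, 41]
  25 vs larger child 83 at index 1, swap → [83, 25, 32, 67, 54, 8, 31, 7, 41]
  25 vs larger child 67 at index 3, swap → [83, 67, 32, 25, 54, 8, 31, 7, 41]
  25 vs larger child 41 at index 8, swap → [83, 67, 32, 41, 54, 8, 31, 7, 25]
insert 9:
  append 9 at index 9 → [83, 67, 32, 41, 54, 8, 31, 7, 25, 9] (no swap needed)
insert 15:
  append 15 at index 10 → [83, 67, 32, 41, 54, 8, 31, 7, 25, 9, 15] (no swap needed)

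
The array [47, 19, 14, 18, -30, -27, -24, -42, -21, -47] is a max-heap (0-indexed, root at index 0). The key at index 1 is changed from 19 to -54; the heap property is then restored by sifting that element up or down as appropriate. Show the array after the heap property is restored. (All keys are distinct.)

[47, 18, 14, -21, -30, -27, -24, -42, -54, -47]

set index 1 from 19 to -54 → [47, -54, 14, 18, -30, -27, -24, -42, -21, -47]
-54 vs larger child 18 at index 3, swap → [47, 18, 14, -54, -30, -27, -24, -42, -21, -47]
-54 vs larger child -21 at index 8, swap → [47, 18, 14, -21, -30, -27, -24, -42, -54, -47]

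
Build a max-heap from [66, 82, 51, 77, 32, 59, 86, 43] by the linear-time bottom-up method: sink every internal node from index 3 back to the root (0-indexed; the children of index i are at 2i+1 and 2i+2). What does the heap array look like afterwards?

[86, 82, 66, 77, 32, 59, 51, 43]

sift down from index 3: already satisfies heap property
sift down from index 2:
  51 vs larger child 86 at index 6, swap → [66, 82, 86, 77, 32, 59, 51, 43]
sift down from index 1: already satisfies heap property
sift down from index 0:
  66 vs larger child 86 at index 2, swap → [86, 82, 66, 77, 32, 59, 51, 43]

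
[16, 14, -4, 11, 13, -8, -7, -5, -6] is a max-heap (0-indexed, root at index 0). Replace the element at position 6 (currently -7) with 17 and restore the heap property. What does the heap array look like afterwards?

set index 6 from -7 to 17 → [16, 14, -4, 11, 13, -8, 17, -5, -6]
17 > parent -4 at index 2, swap → [16, 14, 17, 11, 13, -8, -4, -5, -6]
17 > parent 16 at index 0, swap → [17, 14, 16, 11, 13, -8, -4, -5, -6]

[17, 14, 16, 11, 13, -8, -4, -5, -6]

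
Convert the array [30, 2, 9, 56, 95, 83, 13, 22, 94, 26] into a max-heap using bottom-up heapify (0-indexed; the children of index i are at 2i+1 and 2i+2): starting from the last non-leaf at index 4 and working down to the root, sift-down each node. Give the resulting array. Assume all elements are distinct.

sift down from index 4: already satisfies heap property
sift down from index 3:
  56 vs larger child 94 at index 8, swap → [30, 2, 9, 94, 95, 83, 13, 22, 56, 26]
sift down from index 2:
  9 vs larger child 83 at index 5, swap → [30, 2, 83, 94, 95, 9, 13, 22, 56, 26]
sift down from index 1:
  2 vs larger child 95 at index 4, swap → [30, 95, 83, 94, 2, 9, 13, 22, 56, 26]
  2 vs only child 26 at index 9, swap → [30, 95, 83, 94, 26, 9, 13, 22, 56, 2]
sift down from index 0:
  30 vs larger child 95 at index 1, swap → [95, 30, 83, 94, 26, 9, 13, 22, 56, 2]
  30 vs larger child 94 at index 3, swap → [95, 94, 83, 30, 26, 9, 13, 22, 56, 2]
  30 vs larger child 56 at index 8, swap → [95, 94, 83, 56, 26, 9, 13, 22, 30, 2]

[95, 94, 83, 56, 26, 9, 13, 22, 30, 2]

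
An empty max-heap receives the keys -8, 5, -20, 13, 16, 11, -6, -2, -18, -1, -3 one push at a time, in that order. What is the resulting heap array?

Insert -8:
  append -8 at index 0 → [-8] (no swap needed)
Insert 5:
  append 5 at index 1 → [-8, 5]
  5 > parent -8 at index 0, swap → [5, -8]
Insert -20:
  append -20 at index 2 → [5, -8, -20] (no swap needed)
Insert 13:
  append 13 at index 3 → [5, -8, -20, 13]
  13 > parent -8 at index 1, swap → [5, 13, -20, -8]
  13 > parent 5 at index 0, swap → [13, 5, -20, -8]
Insert 16:
  append 16 at index 4 → [13, 5, -20, -8, 16]
  16 > parent 5 at index 1, swap → [13, 16, -20, -8, 5]
  16 > parent 13 at index 0, swap → [16, 13, -20, -8, 5]
Insert 11:
  append 11 at index 5 → [16, 13, -20, -8, 5, 11]
  11 > parent -20 at index 2, swap → [16, 13, 11, -8, 5, -20]
Insert -6:
  append -6 at index 6 → [16, 13, 11, -8, 5, -20, -6] (no swap needed)
Insert -2:
  append -2 at index 7 → [16, 13, 11, -8, 5, -20, -6, -2]
  -2 > parent -8 at index 3, swap → [16, 13, 11, -2, 5, -20, -6, -8]
Insert -18:
  append -18 at index 8 → [16, 13, 11, -2, 5, -20, -6, -8, -18] (no swap needed)
Insert -1:
  append -1 at index 9 → [16, 13, 11, -2, 5, -20, -6, -8, -18, -1] (no swap needed)
Insert -3:
  append -3 at index 10 → [16, 13, 11, -2, 5, -20, -6, -8, -18, -1, -3] (no swap needed)

[16, 13, 11, -2, 5, -20, -6, -8, -18, -1, -3]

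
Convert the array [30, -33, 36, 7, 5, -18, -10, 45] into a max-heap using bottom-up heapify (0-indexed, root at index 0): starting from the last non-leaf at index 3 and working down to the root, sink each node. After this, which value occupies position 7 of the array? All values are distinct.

-33

sift down from index 3:
  7 vs only child 45 at index 7, swap → [30, -33, 36, 45, 5, -18, -10, 7]
sift down from index 2: already satisfies heap property
sift down from index 1:
  -33 vs larger child 45 at index 3, swap → [30, 45, 36, -33, 5, -18, -10, 7]
  -33 vs only child 7 at index 7, swap → [30, 45, 36, 7, 5, -18, -10, -33]
sift down from index 0:
  30 vs larger child 45 at index 1, swap → [45, 30, 36, 7, 5, -18, -10, -33]
resulting array: [45, 30, 36, 7, 5, -18, -10, -33]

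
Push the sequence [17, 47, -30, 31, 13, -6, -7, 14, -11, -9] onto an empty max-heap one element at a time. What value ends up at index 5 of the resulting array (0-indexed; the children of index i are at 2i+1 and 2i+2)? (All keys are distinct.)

Insert 17:
  append 17 at index 0 → [17] (no swap needed)
Insert 47:
  append 47 at index 1 → [17, 47]
  47 > parent 17 at index 0, swap → [47, 17]
Insert -30:
  append -30 at index 2 → [47, 17, -30] (no swap needed)
Insert 31:
  append 31 at index 3 → [47, 17, -30, 31]
  31 > parent 17 at index 1, swap → [47, 31, -30, 17]
Insert 13:
  append 13 at index 4 → [47, 31, -30, 17, 13] (no swap needed)
Insert -6:
  append -6 at index 5 → [47, 31, -30, 17, 13, -6]
  -6 > parent -30 at index 2, swap → [47, 31, -6, 17, 13, -30]
Insert -7:
  append -7 at index 6 → [47, 31, -6, 17, 13, -30, -7] (no swap needed)
Insert 14:
  append 14 at index 7 → [47, 31, -6, 17, 13, -30, -7, 14] (no swap needed)
Insert -11:
  append -11 at index 8 → [47, 31, -6, 17, 13, -30, -7, 14, -11] (no swap needed)
Insert -9:
  append -9 at index 9 → [47, 31, -6, 17, 13, -30, -7, 14, -11, -9] (no swap needed)
resulting array: [47, 31, -6, 17, 13, -30, -7, 14, -11, -9]

-30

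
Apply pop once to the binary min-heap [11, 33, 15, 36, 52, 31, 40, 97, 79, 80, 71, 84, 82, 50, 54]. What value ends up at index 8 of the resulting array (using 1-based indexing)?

97

remove root 11; move last element 54 to root → [54, 33, 15, 36, 52, 31, 40, 97, 79, 80, 71, 84, 82, 50]
54 vs smaller child 15 at index 3, swap → [15, 33, 54, 36, 52, 31, 40, 97, 79, 80, 71, 84, 82, 50]
54 vs smaller child 31 at index 6, swap → [15, 33, 31, 36, 52, 54, 40, 97, 79, 80, 71, 84, 82, 50]
resulting array: [15, 33, 31, 36, 52, 54, 40, 97, 79, 80, 71, 84, 82, 50]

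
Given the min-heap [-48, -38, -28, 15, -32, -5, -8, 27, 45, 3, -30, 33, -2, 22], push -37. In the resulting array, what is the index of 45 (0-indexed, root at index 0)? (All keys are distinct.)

append -37 at index 14 → [-48, -38, -28, 15, -32, -5, -8, 27, 45, 3, -30, 33, -2, 22, -37]
-37 < parent -8 at index 6, swap → [-48, -38, -28, 15, -32, -5, -37, 27, 45, 3, -30, 33, -2, 22, -8]
-37 < parent -28 at index 2, swap → [-48, -38, -37, 15, -32, -5, -28, 27, 45, 3, -30, 33, -2, 22, -8]
resulting array: [-48, -38, -37, 15, -32, -5, -28, 27, 45, 3, -30, 33, -2, 22, -8]

8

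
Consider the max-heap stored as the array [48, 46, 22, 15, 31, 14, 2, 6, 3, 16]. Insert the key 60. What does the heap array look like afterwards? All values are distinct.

append 60 at index 10 → [48, 46, 22, 15, 31, 14, 2, 6, 3, 16, 60]
60 > parent 31 at index 4, swap → [48, 46, 22, 15, 60, 14, 2, 6, 3, 16, 31]
60 > parent 46 at index 1, swap → [48, 60, 22, 15, 46, 14, 2, 6, 3, 16, 31]
60 > parent 48 at index 0, swap → [60, 48, 22, 15, 46, 14, 2, 6, 3, 16, 31]

[60, 48, 22, 15, 46, 14, 2, 6, 3, 16, 31]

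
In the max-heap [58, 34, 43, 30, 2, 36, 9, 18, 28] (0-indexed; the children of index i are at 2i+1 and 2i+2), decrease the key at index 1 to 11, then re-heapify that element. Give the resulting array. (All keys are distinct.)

[58, 30, 43, 28, 2, 36, 9, 18, 11]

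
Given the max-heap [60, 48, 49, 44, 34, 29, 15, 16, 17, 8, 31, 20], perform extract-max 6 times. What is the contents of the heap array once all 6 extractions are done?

[29, 17, 20, 16, 8, 15]

extract-max #1 returns 60:
  remove root 60; move last element 20 to root → [20, 48, 49, 44, 34, 29, 15, 16, 17, 8, 31]
  20 vs larger child 49 at index 2, swap → [49, 48, 20, 44, 34, 29, 15, 16, 17, 8, 31]
  20 vs larger child 29 at index 5, swap → [49, 48, 29, 44, 34, 20, 15, 16, 17, 8, 31]
extract-max #2 returns 49:
  remove root 49; move last element 31 to root → [31, 48, 29, 44, 34, 20, 15, 16, 17, 8]
  31 vs larger child 48 at index 1, swap → [48, 31, 29, 44, 34, 20, 15, 16, 17, 8]
  31 vs larger child 44 at index 3, swap → [48, 44, 29, 31, 34, 20, 15, 16, 17, 8]
extract-max #3 returns 48:
  remove root 48; move last element 8 to root → [8, 44, 29, 31, 34, 20, 15, 16, 17]
  8 vs larger child 44 at index 1, swap → [44, 8, 29, 31, 34, 20, 15, 16, 17]
  8 vs larger child 34 at index 4, swap → [44, 34, 29, 31, 8, 20, 15, 16, 17]
extract-max #4 returns 44:
  remove root 44; move last element 17 to root → [17, 34, 29, 31, 8, 20, 15, 16]
  17 vs larger child 34 at index 1, swap → [34, 17, 29, 31, 8, 20, 15, 16]
  17 vs larger child 31 at index 3, swap → [34, 31, 29, 17, 8, 20, 15, 16]
extract-max #5 returns 34:
  remove root 34; move last element 16 to root → [16, 31, 29, 17, 8, 20, 15]
  16 vs larger child 31 at index 1, swap → [31, 16, 29, 17, 8, 20, 15]
  16 vs larger child 17 at index 3, swap → [31, 17, 29, 16, 8, 20, 15]
extract-max #6 returns 31:
  remove root 31; move last element 15 to root → [15, 17, 29, 16, 8, 20]
  15 vs larger child 29 at index 2, swap → [29, 17, 15, 16, 8, 20]
  15 vs only child 20 at index 5, swap → [29, 17, 20, 16, 8, 15]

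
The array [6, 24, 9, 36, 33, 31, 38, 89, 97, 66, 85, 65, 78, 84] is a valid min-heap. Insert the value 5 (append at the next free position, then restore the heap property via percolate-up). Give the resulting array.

[5, 24, 6, 36, 33, 31, 9, 89, 97, 66, 85, 65, 78, 84, 38]

append 5 at index 14 → [6, 24, 9, 36, 33, 31, 38, 89, 97, 66, 85, 65, 78, 84, 5]
5 < parent 38 at index 6, swap → [6, 24, 9, 36, 33, 31, 5, 89, 97, 66, 85, 65, 78, 84, 38]
5 < parent 9 at index 2, swap → [6, 24, 5, 36, 33, 31, 9, 89, 97, 66, 85, 65, 78, 84, 38]
5 < parent 6 at index 0, swap → [5, 24, 6, 36, 33, 31, 9, 89, 97, 66, 85, 65, 78, 84, 38]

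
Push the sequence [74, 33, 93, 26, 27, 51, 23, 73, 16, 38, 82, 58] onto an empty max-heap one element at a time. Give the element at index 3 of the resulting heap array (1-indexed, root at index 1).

74

Insert 74:
  append 74 at index 1 → [74] (no swap needed)
Insert 33:
  append 33 at index 2 → [74, 33] (no swap needed)
Insert 93:
  append 93 at index 3 → [74, 33, 93]
  93 > parent 74 at index 1, swap → [93, 33, 74]
Insert 26:
  append 26 at index 4 → [93, 33, 74, 26] (no swap needed)
Insert 27:
  append 27 at index 5 → [93, 33, 74, 26, 27] (no swap needed)
Insert 51:
  append 51 at index 6 → [93, 33, 74, 26, 27, 51] (no swap needed)
Insert 23:
  append 23 at index 7 → [93, 33, 74, 26, 27, 51, 23] (no swap needed)
Insert 73:
  append 73 at index 8 → [93, 33, 74, 26, 27, 51, 23, 73]
  73 > parent 26 at index 4, swap → [93, 33, 74, 73, 27, 51, 23, 26]
  73 > parent 33 at index 2, swap → [93, 73, 74, 33, 27, 51, 23, 26]
Insert 16:
  append 16 at index 9 → [93, 73, 74, 33, 27, 51, 23, 26, 16] (no swap needed)
Insert 38:
  append 38 at index 10 → [93, 73, 74, 33, 27, 51, 23, 26, 16, 38]
  38 > parent 27 at index 5, swap → [93, 73, 74, 33, 38, 51, 23, 26, 16, 27]
Insert 82:
  append 82 at index 11 → [93, 73, 74, 33, 38, 51, 23, 26, 16, 27, 82]
  82 > parent 38 at index 5, swap → [93, 73, 74, 33, 82, 51, 23, 26, 16, 27, 38]
  82 > parent 73 at index 2, swap → [93, 82, 74, 33, 73, 51, 23, 26, 16, 27, 38]
Insert 58:
  append 58 at index 12 → [93, 82, 74, 33, 73, 51, 23, 26, 16, 27, 38, 58]
  58 > parent 51 at index 6, swap → [93, 82, 74, 33, 73, 58, 23, 26, 16, 27, 38, 51]
resulting array: [93, 82, 74, 33, 73, 58, 23, 26, 16, 27, 38, 51]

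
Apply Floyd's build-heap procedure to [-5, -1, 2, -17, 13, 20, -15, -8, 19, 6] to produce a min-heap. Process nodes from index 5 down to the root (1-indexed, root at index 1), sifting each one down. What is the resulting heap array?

[-17, -8, -15, -5, 6, 20, 2, -1, 19, 13]

sift down from index 5:
  13 vs only child 6 at index 10, swap → [-5, -1, 2, -17, 6, 20, -15, -8, 19, 13]
sift down from index 4: already satisfies heap property
sift down from index 3:
  2 vs smaller child -15 at index 7, swap → [-5, -1, -15, -17, 6, 20, 2, -8, 19, 13]
sift down from index 2:
  -1 vs smaller child -17 at index 4, swap → [-5, -17, -15, -1, 6, 20, 2, -8, 19, 13]
  -1 vs smaller child -8 at index 8, swap → [-5, -17, -15, -8, 6, 20, 2, -1, 19, 13]
sift down from index 1:
  -5 vs smaller child -17 at index 2, swap → [-17, -5, -15, -8, 6, 20, 2, -1, 19, 13]
  -5 vs smaller child -8 at index 4, swap → [-17, -8, -15, -5, 6, 20, 2, -1, 19, 13]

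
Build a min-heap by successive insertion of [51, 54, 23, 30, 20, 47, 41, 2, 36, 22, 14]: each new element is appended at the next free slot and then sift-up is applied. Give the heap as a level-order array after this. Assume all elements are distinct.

Insert 51:
  append 51 at index 0 → [51] (no swap needed)
Insert 54:
  append 54 at index 1 → [51, 54] (no swap needed)
Insert 23:
  append 23 at index 2 → [51, 54, 23]
  23 < parent 51 at index 0, swap → [23, 54, 51]
Insert 30:
  append 30 at index 3 → [23, 54, 51, 30]
  30 < parent 54 at index 1, swap → [23, 30, 51, 54]
Insert 20:
  append 20 at index 4 → [23, 30, 51, 54, 20]
  20 < parent 30 at index 1, swap → [23, 20, 51, 54, 30]
  20 < parent 23 at index 0, swap → [20, 23, 51, 54, 30]
Insert 47:
  append 47 at index 5 → [20, 23, 51, 54, 30, 47]
  47 < parent 51 at index 2, swap → [20, 23, 47, 54, 30, 51]
Insert 41:
  append 41 at index 6 → [20, 23, 47, 54, 30, 51, 41]
  41 < parent 47 at index 2, swap → [20, 23, 41, 54, 30, 51, 47]
Insert 2:
  append 2 at index 7 → [20, 23, 41, 54, 30, 51, 47, 2]
  2 < parent 54 at index 3, swap → [20, 23, 41, 2, 30, 51, 47, 54]
  2 < parent 23 at index 1, swap → [20, 2, 41, 23, 30, 51, 47, 54]
  2 < parent 20 at index 0, swap → [2, 20, 41, 23, 30, 51, 47, 54]
Insert 36:
  append 36 at index 8 → [2, 20, 41, 23, 30, 51, 47, 54, 36] (no swap needed)
Insert 22:
  append 22 at index 9 → [2, 20, 41, 23, 30, 51, 47, 54, 36, 22]
  22 < parent 30 at index 4, swap → [2, 20, 41, 23, 22, 51, 47, 54, 36, 30]
Insert 14:
  append 14 at index 10 → [2, 20, 41, 23, 22, 51, 47, 54, 36, 30, 14]
  14 < parent 22 at index 4, swap → [2, 20, 41, 23, 14, 51, 47, 54, 36, 30, 22]
  14 < parent 20 at index 1, swap → [2, 14, 41, 23, 20, 51, 47, 54, 36, 30, 22]

[2, 14, 41, 23, 20, 51, 47, 54, 36, 30, 22]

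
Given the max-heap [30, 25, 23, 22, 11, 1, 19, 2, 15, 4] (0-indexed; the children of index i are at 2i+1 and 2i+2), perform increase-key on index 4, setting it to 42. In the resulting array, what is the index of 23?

2

set index 4 from 11 to 42 → [30, 25, 23, 22, 42, 1, 19, 2, 15, 4]
42 > parent 25 at index 1, swap → [30, 42, 23, 22, 25, 1, 19, 2, 15, 4]
42 > parent 30 at index 0, swap → [42, 30, 23, 22, 25, 1, 19, 2, 15, 4]
resulting array: [42, 30, 23, 22, 25, 1, 19, 2, 15, 4]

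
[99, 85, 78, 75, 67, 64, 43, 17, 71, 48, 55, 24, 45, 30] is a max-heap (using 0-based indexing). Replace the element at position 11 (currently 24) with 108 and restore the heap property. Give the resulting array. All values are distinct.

[108, 85, 99, 75, 67, 78, 43, 17, 71, 48, 55, 64, 45, 30]

set index 11 from 24 to 108 → [99, 85, 78, 75, 67, 64, 43, 17, 71, 48, 55, 108, 45, 30]
108 > parent 64 at index 5, swap → [99, 85, 78, 75, 67, 108, 43, 17, 71, 48, 55, 64, 45, 30]
108 > parent 78 at index 2, swap → [99, 85, 108, 75, 67, 78, 43, 17, 71, 48, 55, 64, 45, 30]
108 > parent 99 at index 0, swap → [108, 85, 99, 75, 67, 78, 43, 17, 71, 48, 55, 64, 45, 30]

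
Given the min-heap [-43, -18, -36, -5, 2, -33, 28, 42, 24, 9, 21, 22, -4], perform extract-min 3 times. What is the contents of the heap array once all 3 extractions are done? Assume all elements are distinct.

extract-min #1 returns -43:
  remove root -43; move last element -4 to root → [-4, -18, -36, -5, 2, -33, 28, 42, 24, 9, 21, 22]
  -4 vs smaller child -36 at index 2, swap → [-36, -18, -4, -5, 2, -33, 28, 42, 24, 9, 21, 22]
  -4 vs smaller child -33 at index 5, swap → [-36, -18, -33, -5, 2, -4, 28, 42, 24, 9, 21, 22]
extract-min #2 returns -36:
  remove root -36; move last element 22 to root → [22, -18, -33, -5, 2, -4, 28, 42, 24, 9, 21]
  22 vs smaller child -33 at index 2, swap → [-33, -18, 22, -5, 2, -4, 28, 42, 24, 9, 21]
  22 vs smaller child -4 at index 5, swap → [-33, -18, -4, -5, 2, 22, 28, 42, 24, 9, 21]
extract-min #3 returns -33:
  remove root -33; move last element 21 to root → [21, -18, -4, -5, 2, 22, 28, 42, 24, 9]
  21 vs smaller child -18 at index 1, swap → [-18, 21, -4, -5, 2, 22, 28, 42, 24, 9]
  21 vs smaller child -5 at index 3, swap → [-18, -5, -4, 21, 2, 22, 28, 42, 24, 9]

[-18, -5, -4, 21, 2, 22, 28, 42, 24, 9]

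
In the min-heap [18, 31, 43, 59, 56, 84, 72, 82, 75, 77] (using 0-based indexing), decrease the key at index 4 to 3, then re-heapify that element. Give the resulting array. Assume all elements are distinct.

set index 4 from 56 to 3 → [18, 31, 43, 59, 3, 84, 72, 82, 75, 77]
3 < parent 31 at index 1, swap → [18, 3, 43, 59, 31, 84, 72, 82, 75, 77]
3 < parent 18 at index 0, swap → [3, 18, 43, 59, 31, 84, 72, 82, 75, 77]

[3, 18, 43, 59, 31, 84, 72, 82, 75, 77]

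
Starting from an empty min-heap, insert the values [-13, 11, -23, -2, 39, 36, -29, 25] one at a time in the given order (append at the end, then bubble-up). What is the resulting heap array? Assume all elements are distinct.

Insert -13:
  append -13 at index 0 → [-13] (no swap needed)
Insert 11:
  append 11 at index 1 → [-13, 11] (no swap needed)
Insert -23:
  append -23 at index 2 → [-13, 11, -23]
  -23 < parent -13 at index 0, swap → [-23, 11, -13]
Insert -2:
  append -2 at index 3 → [-23, 11, -13, -2]
  -2 < parent 11 at index 1, swap → [-23, -2, -13, 11]
Insert 39:
  append 39 at index 4 → [-23, -2, -13, 11, 39] (no swap needed)
Insert 36:
  append 36 at index 5 → [-23, -2, -13, 11, 39, 36] (no swap needed)
Insert -29:
  append -29 at index 6 → [-23, -2, -13, 11, 39, 36, -29]
  -29 < parent -13 at index 2, swap → [-23, -2, -29, 11, 39, 36, -13]
  -29 < parent -23 at index 0, swap → [-29, -2, -23, 11, 39, 36, -13]
Insert 25:
  append 25 at index 7 → [-29, -2, -23, 11, 39, 36, -13, 25] (no swap needed)

[-29, -2, -23, 11, 39, 36, -13, 25]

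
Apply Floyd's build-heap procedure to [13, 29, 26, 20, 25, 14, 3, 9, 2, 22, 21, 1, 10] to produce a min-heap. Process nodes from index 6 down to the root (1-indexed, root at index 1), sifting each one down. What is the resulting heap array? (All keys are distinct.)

[1, 2, 3, 9, 21, 10, 13, 29, 20, 22, 25, 14, 26]

sift down from index 6:
  14 vs smaller child 1 at index 12, swap → [13, 29, 26, 20, 25, 1, 3, 9, 2, 22, 21, 14, 10]
sift down from index 5:
  25 vs smaller child 21 at index 11, swap → [13, 29, 26, 20, 21, 1, 3, 9, 2, 22, 25, 14, 10]
sift down from index 4:
  20 vs smaller child 2 at index 9, swap → [13, 29, 26, 2, 21, 1, 3, 9, 20, 22, 25, 14, 10]
sift down from index 3:
  26 vs smaller child 1 at index 6, swap → [13, 29, 1, 2, 21, 26, 3, 9, 20, 22, 25, 14, 10]
  26 vs smaller child 10 at index 13, swap → [13, 29, 1, 2, 21, 10, 3, 9, 20, 22, 25, 14, 26]
sift down from index 2:
  29 vs smaller child 2 at index 4, swap → [13, 2, 1, 29, 21, 10, 3, 9, 20, 22, 25, 14, 26]
  29 vs smaller child 9 at index 8, swap → [13, 2, 1, 9, 21, 10, 3, 29, 20, 22, 25, 14, 26]
sift down from index 1:
  13 vs smaller child 1 at index 3, swap → [1, 2, 13, 9, 21, 10, 3, 29, 20, 22, 25, 14, 26]
  13 vs smaller child 3 at index 7, swap → [1, 2, 3, 9, 21, 10, 13, 29, 20, 22, 25, 14, 26]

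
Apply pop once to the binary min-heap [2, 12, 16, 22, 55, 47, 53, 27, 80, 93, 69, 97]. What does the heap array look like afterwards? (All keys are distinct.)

remove root 2; move last element 97 to root → [97, 12, 16, 22, 55, 47, 53, 27, 80, 93, 69]
97 vs smaller child 12 at index 1, swap → [12, 97, 16, 22, 55, 47, 53, 27, 80, 93, 69]
97 vs smaller child 22 at index 3, swap → [12, 22, 16, 97, 55, 47, 53, 27, 80, 93, 69]
97 vs smaller child 27 at index 7, swap → [12, 22, 16, 27, 55, 47, 53, 97, 80, 93, 69]

[12, 22, 16, 27, 55, 47, 53, 97, 80, 93, 69]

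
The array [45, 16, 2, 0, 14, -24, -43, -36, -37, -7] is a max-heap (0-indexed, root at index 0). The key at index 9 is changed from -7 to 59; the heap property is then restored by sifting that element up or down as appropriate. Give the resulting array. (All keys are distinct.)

[59, 45, 2, 0, 16, -24, -43, -36, -37, 14]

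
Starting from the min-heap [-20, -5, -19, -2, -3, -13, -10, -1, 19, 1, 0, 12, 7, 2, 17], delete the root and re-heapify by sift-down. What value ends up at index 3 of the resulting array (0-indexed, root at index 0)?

remove root -20; move last element 17 to root → [17, -5, -19, -2, -3, -13, -10, -1, 19, 1, 0, 12, 7, 2]
17 vs smaller child -19 at index 2, swap → [-19, -5, 17, -2, -3, -13, -10, -1, 19, 1, 0, 12, 7, 2]
17 vs smaller child -13 at index 5, swap → [-19, -5, -13, -2, -3, 17, -10, -1, 19, 1, 0, 12, 7, 2]
17 vs smaller child 7 at index 12, swap → [-19, -5, -13, -2, -3, 7, -10, -1, 19, 1, 0, 12, 17, 2]
resulting array: [-19, -5, -13, -2, -3, 7, -10, -1, 19, 1, 0, 12, 17, 2]

-2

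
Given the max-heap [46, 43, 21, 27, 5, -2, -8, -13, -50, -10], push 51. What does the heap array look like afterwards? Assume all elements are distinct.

[51, 46, 21, 27, 43, -2, -8, -13, -50, -10, 5]

append 51 at index 10 → [46, 43, 21, 27, 5, -2, -8, -13, -50, -10, 51]
51 > parent 5 at index 4, swap → [46, 43, 21, 27, 51, -2, -8, -13, -50, -10, 5]
51 > parent 43 at index 1, swap → [46, 51, 21, 27, 43, -2, -8, -13, -50, -10, 5]
51 > parent 46 at index 0, swap → [51, 46, 21, 27, 43, -2, -8, -13, -50, -10, 5]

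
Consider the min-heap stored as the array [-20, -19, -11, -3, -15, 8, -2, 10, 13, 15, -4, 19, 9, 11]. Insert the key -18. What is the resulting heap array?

append -18 at index 14 → [-20, -19, -11, -3, -15, 8, -2, 10, 13, 15, -4, 19, 9, 11, -18]
-18 < parent -2 at index 6, swap → [-20, -19, -11, -3, -15, 8, -18, 10, 13, 15, -4, 19, 9, 11, -2]
-18 < parent -11 at index 2, swap → [-20, -19, -18, -3, -15, 8, -11, 10, 13, 15, -4, 19, 9, 11, -2]

[-20, -19, -18, -3, -15, 8, -11, 10, 13, 15, -4, 19, 9, 11, -2]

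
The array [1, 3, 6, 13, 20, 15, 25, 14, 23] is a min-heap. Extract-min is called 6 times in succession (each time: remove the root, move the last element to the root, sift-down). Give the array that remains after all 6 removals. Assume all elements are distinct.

[20, 25, 23]

extract-min #1 returns 1:
  remove root 1; move last element 23 to root → [23, 3, 6, 13, 20, 15, 25, 14]
  23 vs smaller child 3 at index 1, swap → [3, 23, 6, 13, 20, 15, 25, 14]
  23 vs smaller child 13 at index 3, swap → [3, 13, 6, 23, 20, 15, 25, 14]
  23 vs only child 14 at index 7, swap → [3, 13, 6, 14, 20, 15, 25, 23]
extract-min #2 returns 3:
  remove root 3; move last element 23 to root → [23, 13, 6, 14, 20, 15, 25]
  23 vs smaller child 6 at index 2, swap → [6, 13, 23, 14, 20, 15, 25]
  23 vs smaller child 15 at index 5, swap → [6, 13, 15, 14, 20, 23, 25]
extract-min #3 returns 6:
  remove root 6; move last element 25 to root → [25, 13, 15, 14, 20, 23]
  25 vs smaller child 13 at index 1, swap → [13, 25, 15, 14, 20, 23]
  25 vs smaller child 14 at index 3, swap → [13, 14, 15, 25, 20, 23]
extract-min #4 returns 13:
  remove root 13; move last element 23 to root → [23, 14, 15, 25, 20]
  23 vs smaller child 14 at index 1, swap → [14, 23, 15, 25, 20]
  23 vs smaller child 20 at index 4, swap → [14, 20, 15, 25, 23]
extract-min #5 returns 14:
  remove root 14; move last element 23 to root → [23, 20, 15, 25]
  23 vs smaller child 15 at index 2, swap → [15, 20, 23, 25]
extract-min #6 returns 15:
  remove root 15; move last element 25 to root → [25, 20, 23]
  25 vs smaller child 20 at index 1, swap → [20, 25, 23]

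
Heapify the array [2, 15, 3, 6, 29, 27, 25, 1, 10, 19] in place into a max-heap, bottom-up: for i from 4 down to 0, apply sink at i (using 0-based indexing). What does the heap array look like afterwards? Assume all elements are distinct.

[29, 19, 27, 10, 15, 3, 25, 1, 6, 2]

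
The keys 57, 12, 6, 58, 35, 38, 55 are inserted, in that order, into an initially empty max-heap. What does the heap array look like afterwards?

Insert 57:
  append 57 at index 0 → [57] (no swap needed)
Insert 12:
  append 12 at index 1 → [57, 12] (no swap needed)
Insert 6:
  append 6 at index 2 → [57, 12, 6] (no swap needed)
Insert 58:
  append 58 at index 3 → [57, 12, 6, 58]
  58 > parent 12 at index 1, swap → [57, 58, 6, 12]
  58 > parent 57 at index 0, swap → [58, 57, 6, 12]
Insert 35:
  append 35 at index 4 → [58, 57, 6, 12, 35] (no swap needed)
Insert 38:
  append 38 at index 5 → [58, 57, 6, 12, 35, 38]
  38 > parent 6 at index 2, swap → [58, 57, 38, 12, 35, 6]
Insert 55:
  append 55 at index 6 → [58, 57, 38, 12, 35, 6, 55]
  55 > parent 38 at index 2, swap → [58, 57, 55, 12, 35, 6, 38]

[58, 57, 55, 12, 35, 6, 38]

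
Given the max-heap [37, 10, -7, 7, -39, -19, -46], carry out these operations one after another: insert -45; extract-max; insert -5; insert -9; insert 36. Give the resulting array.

insert -45:
  append -45 at index 7 → [37, 10, -7, 7, -39, -19, -46, -45] (no swap needed)
extract-max → returns 37:
  remove root 37; move last element -45 to root → [-45, 10, -7, 7, -39, -19, -46]
  -45 vs larger child 10 at index 1, swap → [10, -45, -7, 7, -39, -19, -46]
  -45 vs larger child 7 at index 3, swap → [10, 7, -7, -45, -39, -19, -46]
insert -5:
  append -5 at index 7 → [10, 7, -7, -45, -39, -19, -46, -5]
  -5 > parent -45 at index 3, swap → [10, 7, -7, -5, -39, -19, -46, -45]
insert -9:
  append -9 at index 8 → [10, 7, -7, -5, -39, -19, -46, -45, -9] (no swap needed)
insert 36:
  append 36 at index 9 → [10, 7, -7, -5, -39, -19, -46, -45, -9, 36]
  36 > parent -39 at index 4, swap → [10, 7, -7, -5, 36, -19, -46, -45, -9, -39]
  36 > parent 7 at index 1, swap → [10, 36, -7, -5, 7, -19, -46, -45, -9, -39]
  36 > parent 10 at index 0, swap → [36, 10, -7, -5, 7, -19, -46, -45, -9, -39]

[36, 10, -7, -5, 7, -19, -46, -45, -9, -39]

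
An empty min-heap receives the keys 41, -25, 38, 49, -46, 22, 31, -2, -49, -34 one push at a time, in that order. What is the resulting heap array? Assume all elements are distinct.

[-49, -46, 22, -25, -34, 38, 31, 49, -2, 41]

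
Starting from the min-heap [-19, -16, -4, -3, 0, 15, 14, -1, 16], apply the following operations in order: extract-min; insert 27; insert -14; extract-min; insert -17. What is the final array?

[-17, -14, -4, -1, -3, 15, 14, 16, 27, 0]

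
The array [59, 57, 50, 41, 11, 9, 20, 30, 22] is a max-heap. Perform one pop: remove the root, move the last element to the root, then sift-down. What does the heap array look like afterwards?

remove root 59; move last element 22 to root → [22, 57, 50, 41, 11, 9, 20, 30]
22 vs larger child 57 at index 1, swap → [57, 22, 50, 41, 11, 9, 20, 30]
22 vs larger child 41 at index 3, swap → [57, 41, 50, 22, 11, 9, 20, 30]
22 vs only child 30 at index 7, swap → [57, 41, 50, 30, 11, 9, 20, 22]

[57, 41, 50, 30, 11, 9, 20, 22]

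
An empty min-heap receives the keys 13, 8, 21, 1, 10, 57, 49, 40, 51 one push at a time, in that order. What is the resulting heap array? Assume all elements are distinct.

[1, 8, 21, 13, 10, 57, 49, 40, 51]

Insert 13:
  append 13 at index 0 → [13] (no swap needed)
Insert 8:
  append 8 at index 1 → [13, 8]
  8 < parent 13 at index 0, swap → [8, 13]
Insert 21:
  append 21 at index 2 → [8, 13, 21] (no swap needed)
Insert 1:
  append 1 at index 3 → [8, 13, 21, 1]
  1 < parent 13 at index 1, swap → [8, 1, 21, 13]
  1 < parent 8 at index 0, swap → [1, 8, 21, 13]
Insert 10:
  append 10 at index 4 → [1, 8, 21, 13, 10] (no swap needed)
Insert 57:
  append 57 at index 5 → [1, 8, 21, 13, 10, 57] (no swap needed)
Insert 49:
  append 49 at index 6 → [1, 8, 21, 13, 10, 57, 49] (no swap needed)
Insert 40:
  append 40 at index 7 → [1, 8, 21, 13, 10, 57, 49, 40] (no swap needed)
Insert 51:
  append 51 at index 8 → [1, 8, 21, 13, 10, 57, 49, 40, 51] (no swap needed)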